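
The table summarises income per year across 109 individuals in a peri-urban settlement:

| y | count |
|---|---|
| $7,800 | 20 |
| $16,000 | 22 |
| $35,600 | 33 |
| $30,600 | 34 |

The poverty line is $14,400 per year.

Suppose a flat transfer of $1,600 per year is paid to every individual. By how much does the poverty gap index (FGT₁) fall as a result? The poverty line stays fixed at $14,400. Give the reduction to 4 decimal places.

0.0204

Before: below the line — 20×$7,800; poverty gap index (FGT₁) = 0.084098.
After the $1,600 transfer: below the line — 20×$9,400; poverty gap index (FGT₁) = 0.063710.
Reduction = 0.084098 − 0.063710 = 0.0204.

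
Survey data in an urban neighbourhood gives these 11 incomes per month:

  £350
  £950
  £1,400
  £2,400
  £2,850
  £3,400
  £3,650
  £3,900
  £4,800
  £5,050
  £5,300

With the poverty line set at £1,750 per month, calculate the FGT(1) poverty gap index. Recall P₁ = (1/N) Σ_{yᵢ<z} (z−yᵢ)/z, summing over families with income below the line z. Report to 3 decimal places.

Poor units: £350, £950, £1,400 (q = 3 of N = 11).
Gap ratios (z−y)/z: (1750−350)/1750 = 0.8000; (1750−950)/1750 = 0.4571; (1750−1400)/1750 = 0.2000.
Σ = 1.457143. Dividing by the full population N = 11 gives P₁ = 0.132.

0.132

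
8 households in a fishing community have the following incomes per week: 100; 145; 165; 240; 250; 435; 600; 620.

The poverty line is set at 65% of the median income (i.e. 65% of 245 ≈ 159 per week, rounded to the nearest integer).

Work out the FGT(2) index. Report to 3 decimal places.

0.018

Below z: 100, 145 (q = 2 of N = 8).
Gap ratios (z−y)/z: (159−100)/159 = 0.3711; (159−145)/159 = 0.0881.
Squared: 0.1377; 0.0078.
Sum = 0.145445; P₂ = 0.145445 / 8 = 0.018.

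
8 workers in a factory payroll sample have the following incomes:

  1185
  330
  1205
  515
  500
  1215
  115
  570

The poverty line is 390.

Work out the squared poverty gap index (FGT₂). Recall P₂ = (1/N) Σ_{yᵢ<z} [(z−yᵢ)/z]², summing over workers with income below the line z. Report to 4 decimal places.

Poor units: 115, 330 (q = 2 of N = 8).
Normalized shortfalls: (390−115)/390 = 0.7051; (390−330)/390 = 0.1538.
Squared: 0.4972; 0.0237.
Sum = 0.520874; P₂ = 0.520874 / 8 = 0.0651.

0.0651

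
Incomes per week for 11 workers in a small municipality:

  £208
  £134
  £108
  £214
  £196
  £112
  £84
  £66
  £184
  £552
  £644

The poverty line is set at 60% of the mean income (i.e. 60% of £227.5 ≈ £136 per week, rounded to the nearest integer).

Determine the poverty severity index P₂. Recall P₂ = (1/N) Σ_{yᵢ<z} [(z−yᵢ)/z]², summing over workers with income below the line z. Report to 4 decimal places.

0.0441

Incomes under z: £66, £84, £108, £112, £134 (q = 5 of N = 11).
Relative gaps: (136−66)/136 = 0.5147; (136−84)/136 = 0.3824; (136−108)/136 = 0.2059; (136−112)/136 = 0.1765; (136−134)/136 = 0.0147.
Squared: 0.2649; 0.1462; 0.0424; 0.0311; 0.0002.
Sum = 0.484862; P₂ = 0.484862 / 11 = 0.0441.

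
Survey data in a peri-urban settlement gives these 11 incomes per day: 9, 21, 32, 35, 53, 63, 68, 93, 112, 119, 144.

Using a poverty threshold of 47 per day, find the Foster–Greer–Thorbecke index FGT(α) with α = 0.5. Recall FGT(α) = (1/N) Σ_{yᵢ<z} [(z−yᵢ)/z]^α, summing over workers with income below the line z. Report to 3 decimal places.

0.247

Incomes under z: 9, 21, 32, 35 (q = 4 of N = 11).
Normalized shortfalls: (47−9)/47 = 0.8085; (47−21)/47 = 0.5532; (47−32)/47 = 0.3191; (47−35)/47 = 0.2553.
Raised to α = 0.5: 0.89917; 0.74377; 0.56493; 0.50529.
Sum = 2.713164; FGT(0.5) = 2.713164 / 11 = 0.247.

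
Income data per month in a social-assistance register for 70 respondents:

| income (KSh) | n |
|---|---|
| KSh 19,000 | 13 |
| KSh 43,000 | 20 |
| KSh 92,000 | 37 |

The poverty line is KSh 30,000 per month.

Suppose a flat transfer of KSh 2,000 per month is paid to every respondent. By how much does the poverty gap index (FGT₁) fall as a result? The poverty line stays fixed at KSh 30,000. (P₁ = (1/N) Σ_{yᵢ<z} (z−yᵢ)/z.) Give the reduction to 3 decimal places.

0.012

Before: below the line — 13×KSh 19,000; poverty gap index (FGT₁) = 0.06810.
After the KSh 2,000 transfer: below the line — 13×KSh 21,000; poverty gap index (FGT₁) = 0.05571.
Reduction = 0.06810 − 0.05571 = 0.012.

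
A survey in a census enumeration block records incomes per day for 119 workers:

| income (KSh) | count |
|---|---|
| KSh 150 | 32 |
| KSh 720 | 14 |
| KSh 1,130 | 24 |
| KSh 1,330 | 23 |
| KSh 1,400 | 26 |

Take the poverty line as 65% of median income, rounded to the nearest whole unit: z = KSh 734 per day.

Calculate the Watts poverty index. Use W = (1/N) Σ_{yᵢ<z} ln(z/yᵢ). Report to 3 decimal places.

0.429

Poor units: 32×KSh 150, 14×KSh 720 (q = 46 of N = 119).
Log shortfalls: ln(734/150) = 1.5879 (×32); ln(734/720) = 0.0193 (×14).
W = 51.081569 / 119 = 0.429.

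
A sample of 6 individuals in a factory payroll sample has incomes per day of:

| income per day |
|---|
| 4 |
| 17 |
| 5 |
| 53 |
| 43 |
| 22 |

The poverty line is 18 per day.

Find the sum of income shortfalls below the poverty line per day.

28

Below z: 4, 5, 17 (q = 3 of N = 6).
Individual gaps: 18−4 = 14; 18−5 = 13; 18−17 = 1.
Aggregate gap = 28.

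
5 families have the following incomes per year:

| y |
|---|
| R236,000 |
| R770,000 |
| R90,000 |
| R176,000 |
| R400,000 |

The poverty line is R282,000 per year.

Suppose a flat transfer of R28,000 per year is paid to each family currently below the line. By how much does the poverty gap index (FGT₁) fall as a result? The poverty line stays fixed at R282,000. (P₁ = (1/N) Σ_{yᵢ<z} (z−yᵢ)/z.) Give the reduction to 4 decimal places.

0.0596

Before: below the line — R90,000, R176,000, R236,000; poverty gap index (FGT₁) = 0.243972.
After the R28,000 transfer: below the line — R118,000, R204,000, R264,000; poverty gap index (FGT₁) = 0.184397.
Reduction = 0.243972 − 0.184397 = 0.0596.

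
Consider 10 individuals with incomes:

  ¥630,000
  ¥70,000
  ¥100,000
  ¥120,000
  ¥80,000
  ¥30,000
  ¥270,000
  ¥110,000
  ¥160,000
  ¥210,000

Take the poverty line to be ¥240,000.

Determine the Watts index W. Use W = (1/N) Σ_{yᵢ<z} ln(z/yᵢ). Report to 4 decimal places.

0.7298

Below z: ¥30,000, ¥70,000, ¥80,000, ¥100,000, ¥110,000, ¥120,000, ¥160,000, ¥210,000 (q = 8 of N = 10).
ln(z/y) terms: ln(240000/30000) = 2.0794; ln(240000/70000) = 1.2321; ln(240000/80000) = 1.0986; ln(240000/100000) = 0.8755; ln(240000/110000) = 0.7802; ln(240000/120000) = 0.6931; ln(240000/160000) = 0.4055; ln(240000/210000) = 0.1335.
W = 7.297968 / 10 = 0.7298.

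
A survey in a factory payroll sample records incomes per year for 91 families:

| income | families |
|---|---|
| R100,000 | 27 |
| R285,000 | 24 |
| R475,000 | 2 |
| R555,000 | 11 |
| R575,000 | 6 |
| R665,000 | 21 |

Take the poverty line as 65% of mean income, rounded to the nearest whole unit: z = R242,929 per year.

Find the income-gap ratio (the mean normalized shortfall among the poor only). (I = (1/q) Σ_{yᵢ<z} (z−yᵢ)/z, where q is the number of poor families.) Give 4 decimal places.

Below the line: 27×R100,000 (q = 27 of N = 91).
Relative gaps: 0.5884 (×27); sum = 15.885641.
I averages over the q = 27 poor units only: 15.885641 / 27 = 0.5884.

0.5884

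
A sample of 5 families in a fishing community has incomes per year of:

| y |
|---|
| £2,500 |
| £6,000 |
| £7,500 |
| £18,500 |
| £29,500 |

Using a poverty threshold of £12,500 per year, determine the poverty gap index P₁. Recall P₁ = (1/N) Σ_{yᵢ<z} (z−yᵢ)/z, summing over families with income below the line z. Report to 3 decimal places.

0.344

Poor units: £2,500, £6,000, £7,500 (q = 3 of N = 5).
Gap ratios (z−y)/z: (12500−2500)/12500 = 0.8000; (12500−6000)/12500 = 0.5200; (12500−7500)/12500 = 0.4000.
Sum of shortfalls = 1.720000; P₁ averages over all N: 1.720000 / 5 = 0.344.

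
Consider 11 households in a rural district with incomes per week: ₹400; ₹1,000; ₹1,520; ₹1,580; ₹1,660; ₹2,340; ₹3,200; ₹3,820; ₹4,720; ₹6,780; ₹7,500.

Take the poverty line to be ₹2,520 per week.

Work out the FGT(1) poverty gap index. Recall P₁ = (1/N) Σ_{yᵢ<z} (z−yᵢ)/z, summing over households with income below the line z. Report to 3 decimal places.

0.239

Poor units: ₹400, ₹1,000, ₹1,520, ₹1,580, ₹1,660, ₹2,340 (q = 6 of N = 11).
Shortfall ratios: (2520−400)/2520 = 0.8413; (2520−1000)/2520 = 0.6032; (2520−1520)/2520 = 0.3968; (2520−1580)/2520 = 0.3730; (2520−1660)/2520 = 0.3413; (2520−2340)/2520 = 0.0714.
Σ = 2.626984. Dividing by the full population N = 11 gives P₁ = 0.239.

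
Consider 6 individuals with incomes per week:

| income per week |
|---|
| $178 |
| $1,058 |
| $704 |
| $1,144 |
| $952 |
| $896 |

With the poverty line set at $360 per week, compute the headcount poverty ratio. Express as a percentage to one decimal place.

1 of the 6 individuals have income below $360.
H = 1/6 = 16.7%.

16.7%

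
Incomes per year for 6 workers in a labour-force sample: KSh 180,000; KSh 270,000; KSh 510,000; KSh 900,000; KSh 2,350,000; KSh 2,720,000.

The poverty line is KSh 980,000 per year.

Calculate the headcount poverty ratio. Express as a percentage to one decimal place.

4 of the 6 workers have income below KSh 980,000.
H = 4/6 = 66.7%.

66.7%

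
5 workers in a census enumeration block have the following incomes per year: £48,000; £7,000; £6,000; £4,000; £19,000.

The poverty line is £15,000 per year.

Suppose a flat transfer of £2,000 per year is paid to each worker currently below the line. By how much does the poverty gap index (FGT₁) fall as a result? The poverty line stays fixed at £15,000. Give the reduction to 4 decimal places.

0.0800

Before: below the line — £4,000, £6,000, £7,000; poverty gap index (FGT₁) = 0.373333.
After the £2,000 transfer: below the line — £6,000, £8,000, £9,000; poverty gap index (FGT₁) = 0.293333.
Reduction = 0.373333 − 0.293333 = 0.0800.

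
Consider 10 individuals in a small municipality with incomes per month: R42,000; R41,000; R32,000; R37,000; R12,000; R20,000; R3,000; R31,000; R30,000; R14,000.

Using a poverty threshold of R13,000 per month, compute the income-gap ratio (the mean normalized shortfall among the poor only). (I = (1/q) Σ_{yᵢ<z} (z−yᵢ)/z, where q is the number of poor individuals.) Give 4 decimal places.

0.4231

Incomes under z: R3,000, R12,000 (q = 2 of N = 10).
Relative gaps: 0.7692, 0.0769; sum = 0.846154.
The income-gap ratio divides by q (the poor only): 0.846154 / 2 = 0.4231.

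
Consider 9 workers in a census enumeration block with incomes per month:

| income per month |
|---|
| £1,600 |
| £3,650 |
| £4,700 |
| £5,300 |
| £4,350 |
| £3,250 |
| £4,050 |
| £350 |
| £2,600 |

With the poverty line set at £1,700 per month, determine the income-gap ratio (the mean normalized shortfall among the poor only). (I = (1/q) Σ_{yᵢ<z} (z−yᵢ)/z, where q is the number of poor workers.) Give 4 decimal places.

0.4265

Poor units: £350, £1,600 (q = 2 of N = 9).
Shortfall ratios (z−y)/z: 0.7941, 0.0588; sum = 0.852941.
The income-gap ratio divides by q (the poor only): 0.852941 / 2 = 0.4265.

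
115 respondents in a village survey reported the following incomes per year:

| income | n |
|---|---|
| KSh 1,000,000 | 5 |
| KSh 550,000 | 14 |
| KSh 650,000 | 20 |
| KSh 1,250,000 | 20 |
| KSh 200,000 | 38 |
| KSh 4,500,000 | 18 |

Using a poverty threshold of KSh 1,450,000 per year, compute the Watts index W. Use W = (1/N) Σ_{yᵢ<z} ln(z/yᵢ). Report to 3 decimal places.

0.954

Poor units: 38×KSh 200,000, 14×KSh 550,000, 20×KSh 650,000, 5×KSh 1,000,000, 20×KSh 1,250,000 (q = 97 of N = 115).
Log gaps: ln(1450000/200000) = 1.9810 (×38); ln(1450000/550000) = 0.9694 (×14); ln(1450000/650000) = 0.8023 (×20); ln(1450000/1000000) = 0.3716 (×5); ln(1450000/1250000) = 0.1484 (×20).
W = 109.722811 / 115 = 0.954.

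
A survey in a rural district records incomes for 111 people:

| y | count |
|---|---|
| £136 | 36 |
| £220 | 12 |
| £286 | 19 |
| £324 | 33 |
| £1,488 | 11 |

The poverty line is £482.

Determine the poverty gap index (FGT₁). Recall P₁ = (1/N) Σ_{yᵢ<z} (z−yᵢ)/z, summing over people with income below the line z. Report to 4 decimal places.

Incomes under z: 36×£136, 12×£220, 19×£286, 33×£324 (q = 100 of N = 111).
Normalized shortfalls: (482−136)/482 = 0.7178 (×36); (482−220)/482 = 0.5436 (×12); (482−286)/482 = 0.4066 (×19); (482−324)/482 = 0.3278 (×33).
Σ = 50.908714. Dividing by the full population N = 111 gives P₁ = 0.4586.

0.4586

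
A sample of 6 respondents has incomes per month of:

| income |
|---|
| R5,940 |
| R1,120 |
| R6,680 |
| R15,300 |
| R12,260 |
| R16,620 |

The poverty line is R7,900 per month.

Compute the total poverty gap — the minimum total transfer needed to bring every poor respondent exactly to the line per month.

R9,960

Below the line: R1,120, R5,940, R6,680 (q = 3 of N = 6).
Individual gaps: 7900−1120 = 6780; 7900−5940 = 1960; 7900−6680 = 1220.
Aggregate gap = R9,960.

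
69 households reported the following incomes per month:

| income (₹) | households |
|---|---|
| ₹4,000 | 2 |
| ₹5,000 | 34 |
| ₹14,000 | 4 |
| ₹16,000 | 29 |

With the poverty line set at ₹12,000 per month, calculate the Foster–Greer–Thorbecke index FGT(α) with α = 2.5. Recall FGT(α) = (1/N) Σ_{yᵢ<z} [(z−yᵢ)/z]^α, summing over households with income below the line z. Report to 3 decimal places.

Below the line: 2×₹4,000, 34×₹5,000 (q = 36 of N = 69).
Relative gaps: (12000−4000)/12000 = 0.6667 (×2); (12000−5000)/12000 = 0.5833 (×34).
Raised to α = 2.5: 0.36289 (×2); 0.25989 (×34).
Sum = 9.562084; FGT(2.5) = 9.562084 / 69 = 0.139.

0.139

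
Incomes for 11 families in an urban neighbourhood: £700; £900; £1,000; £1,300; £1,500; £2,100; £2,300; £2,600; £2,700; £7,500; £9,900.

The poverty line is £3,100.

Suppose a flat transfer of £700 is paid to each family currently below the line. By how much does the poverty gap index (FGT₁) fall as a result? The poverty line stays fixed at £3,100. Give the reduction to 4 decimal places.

0.1701

Before: below the line — £700, £900, £1,000, £1,300, £1,500, £2,100, £2,300, £2,600, £2,700; poverty gap index (FGT₁) = 0.375367.
After the £700 transfer: below the line — £1,400, £1,600, £1,700, £2,000, £2,200, £2,800, £3,000; poverty gap index (FGT₁) = 0.205279.
Reduction = 0.375367 − 0.205279 = 0.1701.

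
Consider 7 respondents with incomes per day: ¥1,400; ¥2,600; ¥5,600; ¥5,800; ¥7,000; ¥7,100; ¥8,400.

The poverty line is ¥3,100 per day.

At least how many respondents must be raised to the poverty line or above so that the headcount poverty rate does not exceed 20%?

Currently q = 2 of N = 7 are below the line (H = 0.286).
A headcount ratio of at most 20% allows at most ⌊0.20 × 7⌋ = 1 poor respondents.
So at least 2 − 1 = 1 must be lifted.

1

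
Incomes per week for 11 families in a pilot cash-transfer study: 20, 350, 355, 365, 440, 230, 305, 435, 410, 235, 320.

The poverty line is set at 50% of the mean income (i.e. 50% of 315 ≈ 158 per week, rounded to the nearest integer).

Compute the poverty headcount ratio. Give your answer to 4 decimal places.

0.0909

1 of the 11 families have income below 158.
H = 1/11 = 0.0909.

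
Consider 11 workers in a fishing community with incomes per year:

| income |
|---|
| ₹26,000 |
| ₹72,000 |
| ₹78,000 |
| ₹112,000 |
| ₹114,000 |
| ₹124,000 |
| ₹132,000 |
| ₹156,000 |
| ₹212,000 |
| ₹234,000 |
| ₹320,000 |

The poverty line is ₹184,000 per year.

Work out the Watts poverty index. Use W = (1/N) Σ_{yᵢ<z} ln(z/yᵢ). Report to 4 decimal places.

0.5109

Below the line: ₹26,000, ₹72,000, ₹78,000, ₹112,000, ₹114,000, ₹124,000, ₹132,000, ₹156,000 (q = 8 of N = 11).
ln(z/y) terms: ln(184000/26000) = 1.9568; ln(184000/72000) = 0.9383; ln(184000/78000) = 0.8582; ln(184000/112000) = 0.4964; ln(184000/114000) = 0.4787; ln(184000/124000) = 0.3947; ln(184000/132000) = 0.3321; ln(184000/156000) = 0.1651.
W = 5.620378 / 11 = 0.5109.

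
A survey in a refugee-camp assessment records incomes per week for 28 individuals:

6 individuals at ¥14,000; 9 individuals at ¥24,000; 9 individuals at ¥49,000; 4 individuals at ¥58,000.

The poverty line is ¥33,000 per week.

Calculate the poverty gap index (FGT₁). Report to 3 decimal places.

0.211

Below the line: 6×¥14,000, 9×¥24,000 (q = 15 of N = 28).
Gap ratios (z−y)/z: (33000−14000)/33000 = 0.5758 (×6); (33000−24000)/33000 = 0.2727 (×9).
Sum of shortfalls = 5.909091; P₁ averages over all N: 5.909091 / 28 = 0.211.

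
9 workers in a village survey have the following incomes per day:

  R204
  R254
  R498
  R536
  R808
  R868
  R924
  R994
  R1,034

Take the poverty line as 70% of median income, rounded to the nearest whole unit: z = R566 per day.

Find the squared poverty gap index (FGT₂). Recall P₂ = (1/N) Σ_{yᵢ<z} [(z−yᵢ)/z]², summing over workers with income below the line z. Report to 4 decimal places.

0.0811

Poor units: R204, R254, R498, R536 (q = 4 of N = 9).
Shortfall ratios: (566−204)/566 = 0.6396; (566−254)/566 = 0.5512; (566−498)/566 = 0.1201; (566−536)/566 = 0.0530.
Squared: 0.4091; 0.3039; 0.0144; 0.0028.
Sum = 0.730163; P₂ = 0.730163 / 9 = 0.0811.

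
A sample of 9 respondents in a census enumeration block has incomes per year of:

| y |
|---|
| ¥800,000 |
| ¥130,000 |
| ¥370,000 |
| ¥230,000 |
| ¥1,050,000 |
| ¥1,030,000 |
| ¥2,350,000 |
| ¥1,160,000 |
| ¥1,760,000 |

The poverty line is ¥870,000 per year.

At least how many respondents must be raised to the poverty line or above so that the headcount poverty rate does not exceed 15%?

4 of the 9 respondents are poor, so H = 4/9 = 0.444.
A headcount ratio of at most 15% allows at most ⌊0.15 × 9⌋ = 1 poor respondents.
So at least 4 − 1 = 3 must be lifted.

3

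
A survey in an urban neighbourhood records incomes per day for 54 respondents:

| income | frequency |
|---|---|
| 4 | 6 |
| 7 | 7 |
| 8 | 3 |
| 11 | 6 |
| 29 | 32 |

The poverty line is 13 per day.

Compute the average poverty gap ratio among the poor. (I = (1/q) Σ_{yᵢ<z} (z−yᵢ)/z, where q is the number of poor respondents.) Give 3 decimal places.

0.430

Poor units: 6×4, 7×7, 3×8, 6×11 (q = 22 of N = 54).
Shortfall ratios (z−y)/z: 0.6923 (×6), 0.4615 (×7), 0.3846 (×3), 0.1538 (×6); sum = 9.461538.
I averages over the q = 22 poor units only: 9.461538 / 22 = 0.430.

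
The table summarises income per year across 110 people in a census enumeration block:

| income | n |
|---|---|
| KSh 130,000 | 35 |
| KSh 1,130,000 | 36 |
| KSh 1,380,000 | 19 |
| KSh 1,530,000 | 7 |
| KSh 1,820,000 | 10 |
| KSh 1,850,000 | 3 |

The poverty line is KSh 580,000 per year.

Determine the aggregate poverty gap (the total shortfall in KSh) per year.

Incomes under z: 35×KSh 130,000 (q = 35 of N = 110).
Individual gaps: 35×(580000−130000) = 15750000.
Aggregate gap = KSh 15,750,000.

KSh 15,750,000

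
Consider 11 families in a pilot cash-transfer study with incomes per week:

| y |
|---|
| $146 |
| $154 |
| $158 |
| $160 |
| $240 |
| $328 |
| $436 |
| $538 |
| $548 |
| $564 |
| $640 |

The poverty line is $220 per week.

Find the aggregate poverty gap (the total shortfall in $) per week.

$262

Below z: $146, $154, $158, $160 (q = 4 of N = 11).
Individual gaps: 220−146 = 74; 220−154 = 66; 220−158 = 62; 220−160 = 60.
Aggregate gap = $262.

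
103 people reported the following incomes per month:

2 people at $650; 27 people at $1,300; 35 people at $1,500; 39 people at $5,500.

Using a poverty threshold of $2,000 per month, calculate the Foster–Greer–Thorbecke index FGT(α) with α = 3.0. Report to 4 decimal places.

Below the line: 2×$650, 27×$1,300, 35×$1,500 (q = 64 of N = 103).
Relative gaps: (2000−650)/2000 = 0.6750 (×2); (2000−1300)/2000 = 0.3500 (×27); (2000−1500)/2000 = 0.2500 (×35).
Raised to α = 3.0: 0.30755 (×2); 0.04287 (×27); 0.01562 (×35).
Sum = 2.319594; FGT(3.0) = 2.319594 / 103 = 0.0225.

0.0225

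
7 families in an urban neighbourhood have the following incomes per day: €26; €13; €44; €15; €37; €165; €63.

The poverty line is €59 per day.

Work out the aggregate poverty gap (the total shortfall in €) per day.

Incomes under z: €13, €15, €26, €37, €44 (q = 5 of N = 7).
Individual gaps: 59−13 = 46; 59−15 = 44; 59−26 = 33; 59−37 = 22; 59−44 = 15.
Aggregate gap = €160.

€160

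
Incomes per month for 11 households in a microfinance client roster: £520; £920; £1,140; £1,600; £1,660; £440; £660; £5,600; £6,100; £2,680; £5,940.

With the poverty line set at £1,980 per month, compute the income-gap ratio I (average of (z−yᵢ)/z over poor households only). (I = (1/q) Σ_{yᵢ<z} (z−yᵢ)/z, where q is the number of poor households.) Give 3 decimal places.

Below z: £440, £520, £660, £920, £1,140, £1,600, £1,660 (q = 7 of N = 11).
Shortfall ratios (z−y)/z: 0.7778, 0.7374, 0.6667, 0.5354, 0.4242, 0.1919, 0.1616; sum = 3.494949.
I averages over the q = 7 poor units only: 3.494949 / 7 = 0.499.

0.499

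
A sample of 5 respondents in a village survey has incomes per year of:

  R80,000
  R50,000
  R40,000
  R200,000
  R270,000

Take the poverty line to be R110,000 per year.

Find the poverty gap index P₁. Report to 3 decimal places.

0.291

Poor units: R40,000, R50,000, R80,000 (q = 3 of N = 5).
Gap ratios (z−y)/z: (110000−40000)/110000 = 0.6364; (110000−50000)/110000 = 0.5455; (110000−80000)/110000 = 0.2727.
Σ = 1.454545. Dividing by the full population N = 5 gives P₁ = 0.291.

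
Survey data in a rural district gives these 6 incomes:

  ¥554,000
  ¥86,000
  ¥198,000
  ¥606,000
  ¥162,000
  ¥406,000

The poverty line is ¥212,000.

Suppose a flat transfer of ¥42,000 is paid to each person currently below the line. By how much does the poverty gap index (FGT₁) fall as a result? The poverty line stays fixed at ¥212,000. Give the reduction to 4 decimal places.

Before: below the line — ¥86,000, ¥162,000, ¥198,000; poverty gap index (FGT₁) = 0.149371.
After the ¥42,000 transfer: below the line — ¥128,000, ¥204,000; poverty gap index (FGT₁) = 0.072327.
Reduction = 0.149371 − 0.072327 = 0.0770.

0.0770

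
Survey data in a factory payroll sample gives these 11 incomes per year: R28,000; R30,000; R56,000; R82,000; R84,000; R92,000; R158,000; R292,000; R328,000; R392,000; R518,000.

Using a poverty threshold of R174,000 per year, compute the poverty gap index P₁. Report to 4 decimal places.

Poor units: R28,000, R30,000, R56,000, R82,000, R84,000, R92,000, R158,000 (q = 7 of N = 11).
Shortfall ratios: (174000−28000)/174000 = 0.8391; (174000−30000)/174000 = 0.8276; (174000−56000)/174000 = 0.6782; (174000−82000)/174000 = 0.5287; (174000−84000)/174000 = 0.5172; (174000−92000)/174000 = 0.4713; (174000−158000)/174000 = 0.0920.
Sum of shortfalls = 3.954023; P₁ averages over all N: 3.954023 / 11 = 0.3595.

0.3595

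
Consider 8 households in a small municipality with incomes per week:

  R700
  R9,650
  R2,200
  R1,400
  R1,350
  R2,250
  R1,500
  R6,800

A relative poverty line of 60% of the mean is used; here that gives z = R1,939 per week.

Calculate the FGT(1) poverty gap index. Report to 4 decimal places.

0.1809

Poor units: R700, R1,350, R1,400, R1,500 (q = 4 of N = 8).
Normalized shortfalls: (1939−700)/1939 = 0.6390; (1939−1350)/1939 = 0.3038; (1939−1400)/1939 = 0.2780; (1939−1500)/1939 = 0.2264.
Sum of shortfalls = 1.447138; P₁ averages over all N: 1.447138 / 8 = 0.1809.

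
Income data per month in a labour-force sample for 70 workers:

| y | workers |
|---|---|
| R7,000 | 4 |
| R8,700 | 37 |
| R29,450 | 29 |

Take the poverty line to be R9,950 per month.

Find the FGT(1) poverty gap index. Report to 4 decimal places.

Poor units: 4×R7,000, 37×R8,700 (q = 41 of N = 70).
Gap ratios (z−y)/z: (9950−7000)/9950 = 0.2965 (×4); (9950−8700)/9950 = 0.1256 (×37).
Sum of shortfalls = 5.834171; P₁ averages over all N: 5.834171 / 70 = 0.0833.

0.0833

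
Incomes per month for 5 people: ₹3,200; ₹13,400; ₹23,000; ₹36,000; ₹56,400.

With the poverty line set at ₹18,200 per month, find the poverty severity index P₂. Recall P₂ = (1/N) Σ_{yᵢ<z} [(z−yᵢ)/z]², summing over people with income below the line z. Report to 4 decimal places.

Below z: ₹3,200, ₹13,400 (q = 2 of N = 5).
Shortfall ratios: (18200−3200)/18200 = 0.8242; (18200−13400)/18200 = 0.2637.
Squared: 0.6793; 0.0696.
Sum = 0.748823; P₂ = 0.748823 / 5 = 0.1498.

0.1498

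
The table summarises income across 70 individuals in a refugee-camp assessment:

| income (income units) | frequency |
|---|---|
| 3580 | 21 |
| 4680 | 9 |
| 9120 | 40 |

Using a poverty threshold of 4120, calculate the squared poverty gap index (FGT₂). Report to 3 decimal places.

0.005

Below the line: 21×3580 (q = 21 of N = 70).
Normalized shortfalls: (4120−3580)/4120 = 0.1311 (×21).
Squared: 0.0172 (×21).
Sum = 0.360755; P₂ = 0.360755 / 70 = 0.005.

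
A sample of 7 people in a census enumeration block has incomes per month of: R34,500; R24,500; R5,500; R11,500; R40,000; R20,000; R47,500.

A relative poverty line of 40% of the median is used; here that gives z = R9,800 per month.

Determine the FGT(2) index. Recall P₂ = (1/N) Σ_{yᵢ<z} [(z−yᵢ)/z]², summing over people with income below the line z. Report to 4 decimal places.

0.0275

Below z: R5,500 (q = 1 of N = 7).
Normalized shortfalls: (9800−5500)/9800 = 0.4388.
Squared: 0.1925.
Sum = 0.192524; P₂ = 0.192524 / 7 = 0.0275.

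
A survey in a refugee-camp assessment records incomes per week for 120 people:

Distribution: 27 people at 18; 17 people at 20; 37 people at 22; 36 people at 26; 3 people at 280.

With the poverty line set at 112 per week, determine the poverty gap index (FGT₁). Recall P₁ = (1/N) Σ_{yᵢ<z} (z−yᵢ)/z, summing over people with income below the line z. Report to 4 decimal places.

0.7833

Below z: 27×18, 17×20, 37×22, 36×26 (q = 117 of N = 120).
Relative gaps: (112−18)/112 = 0.8393 (×27); (112−20)/112 = 0.8214 (×17); (112−22)/112 = 0.8036 (×37); (112−26)/112 = 0.7679 (×36).
Sum of shortfalls = 94.000000; P₁ averages over all N: 94.000000 / 120 = 0.7833.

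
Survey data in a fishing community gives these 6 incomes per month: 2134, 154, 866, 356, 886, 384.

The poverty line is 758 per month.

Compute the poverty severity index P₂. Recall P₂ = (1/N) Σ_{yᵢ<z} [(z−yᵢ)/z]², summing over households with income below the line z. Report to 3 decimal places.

Below the line: 154, 356, 384 (q = 3 of N = 6).
Normalized shortfalls: (758−154)/758 = 0.7968; (758−356)/758 = 0.5303; (758−384)/758 = 0.4934.
Squared: 0.6349; 0.2813; 0.2434.
Sum = 1.159655; P₂ = 1.159655 / 6 = 0.193.

0.193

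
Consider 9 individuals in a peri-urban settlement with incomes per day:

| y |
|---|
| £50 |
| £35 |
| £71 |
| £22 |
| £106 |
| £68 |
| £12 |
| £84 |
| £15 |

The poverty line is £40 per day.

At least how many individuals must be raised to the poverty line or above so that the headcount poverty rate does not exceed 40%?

4 of the 9 individuals are poor, so H = 4/9 = 0.444.
A headcount ratio of at most 40% allows at most ⌊0.40 × 9⌋ = 3 poor individuals.
So at least 4 − 3 = 1 must be lifted.

1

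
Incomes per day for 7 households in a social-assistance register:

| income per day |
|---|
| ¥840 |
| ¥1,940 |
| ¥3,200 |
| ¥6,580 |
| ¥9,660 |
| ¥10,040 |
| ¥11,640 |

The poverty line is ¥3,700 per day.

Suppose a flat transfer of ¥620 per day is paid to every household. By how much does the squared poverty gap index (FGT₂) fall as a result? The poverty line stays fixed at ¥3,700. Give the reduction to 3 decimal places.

Before: below the line — ¥840, ¥1,940, ¥3,200; squared poverty gap index (FGT₂) = 0.12029.
After the ¥620 transfer: below the line — ¥1,460, ¥2,560; squared poverty gap index (FGT₂) = 0.06592.
Reduction = 0.12029 − 0.06592 = 0.054.

0.054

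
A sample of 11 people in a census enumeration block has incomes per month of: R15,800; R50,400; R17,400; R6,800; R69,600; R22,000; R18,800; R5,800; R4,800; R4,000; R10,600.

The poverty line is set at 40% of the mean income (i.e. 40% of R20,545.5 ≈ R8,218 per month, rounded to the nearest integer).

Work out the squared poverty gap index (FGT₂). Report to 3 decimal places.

0.050

Below the line: R4,000, R4,800, R5,800, R6,800 (q = 4 of N = 11).
Gap ratios (z−y)/z: (8218−4000)/8218 = 0.5133; (8218−4800)/8218 = 0.4159; (8218−5800)/8218 = 0.2942; (8218−6800)/8218 = 0.1725.
Squared: 0.2634; 0.1730; 0.0866; 0.0298.
Sum = 0.552771; P₂ = 0.552771 / 11 = 0.050.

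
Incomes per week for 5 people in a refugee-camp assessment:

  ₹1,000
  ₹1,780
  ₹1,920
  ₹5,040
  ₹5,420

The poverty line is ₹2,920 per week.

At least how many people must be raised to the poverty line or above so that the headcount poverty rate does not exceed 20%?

Currently q = 3 of N = 5 are below the line (H = 0.600).
A headcount ratio of at most 20% allows at most ⌊0.20 × 5⌋ = 1 poor people.
So at least 3 − 1 = 2 must be lifted.

2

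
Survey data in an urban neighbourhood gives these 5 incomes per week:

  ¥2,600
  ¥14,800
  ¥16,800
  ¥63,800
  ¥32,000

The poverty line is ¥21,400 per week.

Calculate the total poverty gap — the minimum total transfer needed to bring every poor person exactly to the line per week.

¥30,000

Incomes under z: ¥2,600, ¥14,800, ¥16,800 (q = 3 of N = 5).
Individual gaps: 21400−2600 = 18800; 21400−14800 = 6600; 21400−16800 = 4600.
Aggregate gap = ¥30,000.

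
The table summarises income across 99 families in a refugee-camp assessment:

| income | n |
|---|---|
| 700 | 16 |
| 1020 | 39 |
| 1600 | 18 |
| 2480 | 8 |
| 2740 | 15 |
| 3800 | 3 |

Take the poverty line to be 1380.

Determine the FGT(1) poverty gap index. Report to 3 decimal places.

Poor units: 16×700, 39×1020 (q = 55 of N = 99).
Relative gaps: (1380−700)/1380 = 0.4928 (×16); (1380−1020)/1380 = 0.2609 (×39).
Sum of shortfalls = 18.057971; P₁ averages over all N: 18.057971 / 99 = 0.182.

0.182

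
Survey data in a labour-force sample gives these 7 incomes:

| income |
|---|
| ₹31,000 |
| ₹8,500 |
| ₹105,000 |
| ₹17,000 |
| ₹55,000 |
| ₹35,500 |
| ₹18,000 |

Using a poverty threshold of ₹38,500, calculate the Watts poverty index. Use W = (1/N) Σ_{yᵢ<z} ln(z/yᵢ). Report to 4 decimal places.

Below z: ₹8,500, ₹17,000, ₹18,000, ₹31,000, ₹35,500 (q = 5 of N = 7).
Log shortfalls: ln(38500/8500) = 1.5106; ln(38500/17000) = 0.8174; ln(38500/18000) = 0.7603; ln(38500/31000) = 0.2167; ln(38500/35500) = 0.0811.
W = 3.386120 / 7 = 0.4837.

0.4837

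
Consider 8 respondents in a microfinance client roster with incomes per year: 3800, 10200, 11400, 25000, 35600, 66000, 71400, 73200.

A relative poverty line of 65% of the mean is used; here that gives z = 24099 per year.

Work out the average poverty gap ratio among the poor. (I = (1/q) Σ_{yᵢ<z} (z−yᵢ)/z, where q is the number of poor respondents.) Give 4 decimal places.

Incomes under z: 3800, 10200, 11400 (q = 3 of N = 8).
Relative gaps: 0.8423, 0.5767, 0.5270; sum = 1.946014.
The income-gap ratio divides by q (the poor only): 1.946014 / 3 = 0.6487.

0.6487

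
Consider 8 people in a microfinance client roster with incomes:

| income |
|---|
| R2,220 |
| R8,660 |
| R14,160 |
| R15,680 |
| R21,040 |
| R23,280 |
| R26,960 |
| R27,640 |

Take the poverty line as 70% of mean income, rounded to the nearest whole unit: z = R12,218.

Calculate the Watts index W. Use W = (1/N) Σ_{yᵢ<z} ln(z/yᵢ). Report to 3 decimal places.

Incomes under z: R2,220, R8,660 (q = 2 of N = 8).
Log shortfalls: ln(12218/2220) = 1.7054; ln(12218/8660) = 0.3442.
W = 2.049599 / 8 = 0.256.

0.256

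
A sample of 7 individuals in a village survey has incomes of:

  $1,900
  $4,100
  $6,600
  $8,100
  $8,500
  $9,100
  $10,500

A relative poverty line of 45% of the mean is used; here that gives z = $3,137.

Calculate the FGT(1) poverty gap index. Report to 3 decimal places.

Below the line: $1,900 (q = 1 of N = 7).
Gap ratios (z−y)/z: (3137−1900)/3137 = 0.3943.
Sum of shortfalls = 0.394326; P₁ averages over all N: 0.394326 / 7 = 0.056.

0.056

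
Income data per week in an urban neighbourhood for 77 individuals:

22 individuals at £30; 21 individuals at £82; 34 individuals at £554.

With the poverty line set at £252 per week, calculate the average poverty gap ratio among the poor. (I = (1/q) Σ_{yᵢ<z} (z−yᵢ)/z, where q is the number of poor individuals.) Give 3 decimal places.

Below z: 22×£30, 21×£82 (q = 43 of N = 77).
Relative gaps: 0.8810 (×22), 0.6746 (×21); sum = 33.547619.
I averages over the q = 43 poor units only: 33.547619 / 43 = 0.780.

0.780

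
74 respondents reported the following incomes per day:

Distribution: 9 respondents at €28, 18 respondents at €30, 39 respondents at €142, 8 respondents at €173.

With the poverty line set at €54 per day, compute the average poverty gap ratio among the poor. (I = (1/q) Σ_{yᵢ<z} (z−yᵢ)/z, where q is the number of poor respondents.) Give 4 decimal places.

0.4568

Poor units: 9×€28, 18×€30 (q = 27 of N = 74).
Shortfall ratios (z−y)/z: 0.4815 (×9), 0.4444 (×18); sum = 12.333333.
The income-gap ratio divides by q (the poor only): 12.333333 / 27 = 0.4568.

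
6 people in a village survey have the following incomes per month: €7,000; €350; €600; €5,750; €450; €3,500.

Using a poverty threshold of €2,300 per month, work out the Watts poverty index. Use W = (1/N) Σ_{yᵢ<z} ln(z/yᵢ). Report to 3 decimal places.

0.810

Poor units: €350, €450, €600 (q = 3 of N = 6).
ln(z/y) terms: ln(2300/350) = 1.8827; ln(2300/450) = 1.6314; ln(2300/600) = 1.3437.
W = 4.857883 / 6 = 0.810.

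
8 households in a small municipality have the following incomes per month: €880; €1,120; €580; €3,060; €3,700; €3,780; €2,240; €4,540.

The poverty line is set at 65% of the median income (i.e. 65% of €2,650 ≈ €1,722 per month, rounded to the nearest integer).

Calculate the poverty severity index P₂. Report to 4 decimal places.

0.1001

Poor units: €580, €880, €1,120 (q = 3 of N = 8).
Normalized shortfalls: (1722−580)/1722 = 0.6632; (1722−880)/1722 = 0.4890; (1722−1120)/1722 = 0.3496.
Squared: 0.4398; 0.2391; 0.1222.
Sum = 0.801114; P₂ = 0.801114 / 8 = 0.1001.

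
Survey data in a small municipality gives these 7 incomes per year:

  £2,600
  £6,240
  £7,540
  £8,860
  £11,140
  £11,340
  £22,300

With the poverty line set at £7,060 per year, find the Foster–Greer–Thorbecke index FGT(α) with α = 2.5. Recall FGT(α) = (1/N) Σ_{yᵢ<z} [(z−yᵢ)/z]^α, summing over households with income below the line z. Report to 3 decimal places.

Below z: £2,600, £6,240 (q = 2 of N = 7).
Normalized shortfalls: (7060−2600)/7060 = 0.6317; (7060−6240)/7060 = 0.1161.
Raised to α = 2.5: 0.31719; 0.00460.
Sum = 0.321792; FGT(2.5) = 0.321792 / 7 = 0.046.

0.046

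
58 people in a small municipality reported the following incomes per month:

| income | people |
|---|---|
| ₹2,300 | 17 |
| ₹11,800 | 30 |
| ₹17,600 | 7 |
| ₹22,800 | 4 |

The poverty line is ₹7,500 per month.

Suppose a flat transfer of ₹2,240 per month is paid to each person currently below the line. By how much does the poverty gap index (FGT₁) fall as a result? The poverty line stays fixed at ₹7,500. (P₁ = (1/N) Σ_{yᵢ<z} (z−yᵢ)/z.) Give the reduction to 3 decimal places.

Before: below the line — 17×₹2,300; poverty gap index (FGT₁) = 0.20322.
After the ₹2,240 transfer: below the line — 17×₹4,540; poverty gap index (FGT₁) = 0.11568.
Reduction = 0.20322 − 0.11568 = 0.088.

0.088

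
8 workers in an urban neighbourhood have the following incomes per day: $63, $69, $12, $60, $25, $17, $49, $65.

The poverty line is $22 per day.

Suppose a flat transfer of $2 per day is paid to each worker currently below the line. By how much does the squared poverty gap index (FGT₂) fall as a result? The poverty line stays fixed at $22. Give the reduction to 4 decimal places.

0.0134

Before: below the line — $12, $17; squared poverty gap index (FGT₂) = 0.032283.
After the $2 transfer: below the line — $14, $19; squared poverty gap index (FGT₂) = 0.018853.
Reduction = 0.032283 − 0.018853 = 0.0134.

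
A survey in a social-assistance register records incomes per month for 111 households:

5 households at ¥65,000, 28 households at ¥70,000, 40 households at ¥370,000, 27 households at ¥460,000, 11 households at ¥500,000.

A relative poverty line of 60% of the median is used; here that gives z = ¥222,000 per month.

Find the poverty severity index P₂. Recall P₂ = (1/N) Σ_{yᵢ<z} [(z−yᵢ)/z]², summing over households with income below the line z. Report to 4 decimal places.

Incomes under z: 5×¥65,000, 28×¥70,000 (q = 33 of N = 111).
Relative gaps: (222000−65000)/222000 = 0.7072 (×5); (222000−70000)/222000 = 0.6847 (×28).
Squared: 0.5001 (×5); 0.4688 (×28).
Sum = 15.626917; P₂ = 15.626917 / 111 = 0.1408.

0.1408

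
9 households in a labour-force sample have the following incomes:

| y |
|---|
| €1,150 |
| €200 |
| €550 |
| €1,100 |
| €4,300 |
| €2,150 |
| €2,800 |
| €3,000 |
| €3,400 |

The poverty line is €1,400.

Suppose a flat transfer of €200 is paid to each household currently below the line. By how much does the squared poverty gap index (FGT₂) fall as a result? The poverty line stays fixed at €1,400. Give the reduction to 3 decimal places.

0.050

Before: below the line — €200, €550, €1,100, €1,150; squared poverty gap index (FGT₂) = 0.13124.
After the €200 transfer: below the line — €400, €750, €1,300, €1,350; squared poverty gap index (FGT₂) = 0.08135.
Reduction = 0.13124 − 0.08135 = 0.050.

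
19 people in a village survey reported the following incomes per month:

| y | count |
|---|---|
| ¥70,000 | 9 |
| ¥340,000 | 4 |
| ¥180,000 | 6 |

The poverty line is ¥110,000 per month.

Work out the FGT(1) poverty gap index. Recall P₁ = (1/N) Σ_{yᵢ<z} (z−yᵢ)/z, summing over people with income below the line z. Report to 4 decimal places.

0.1722

Incomes under z: 9×¥70,000 (q = 9 of N = 19).
Relative gaps: (110000−70000)/110000 = 0.3636 (×9).
Sum of shortfalls = 3.272727; P₁ averages over all N: 3.272727 / 19 = 0.1722.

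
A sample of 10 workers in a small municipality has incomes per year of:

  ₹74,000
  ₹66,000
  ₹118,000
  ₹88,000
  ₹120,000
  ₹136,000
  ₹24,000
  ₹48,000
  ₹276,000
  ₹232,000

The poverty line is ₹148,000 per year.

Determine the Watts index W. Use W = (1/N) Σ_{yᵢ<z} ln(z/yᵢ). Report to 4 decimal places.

0.5487

Incomes under z: ₹24,000, ₹48,000, ₹66,000, ₹74,000, ₹88,000, ₹118,000, ₹120,000, ₹136,000 (q = 8 of N = 10).
Log gaps: ln(148000/24000) = 1.8192; ln(148000/48000) = 1.1260; ln(148000/66000) = 0.8076; ln(148000/74000) = 0.6931; ln(148000/88000) = 0.5199; ln(148000/118000) = 0.2265; ln(148000/120000) = 0.2097; ln(148000/136000) = 0.0846.
W = 5.486555 / 10 = 0.5487.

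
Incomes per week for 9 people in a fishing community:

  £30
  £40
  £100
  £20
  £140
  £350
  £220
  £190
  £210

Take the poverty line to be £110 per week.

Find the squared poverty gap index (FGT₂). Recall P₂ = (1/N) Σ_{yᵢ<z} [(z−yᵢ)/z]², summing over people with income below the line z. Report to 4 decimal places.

0.1791

Incomes under z: £20, £30, £40, £100 (q = 4 of N = 9).
Relative gaps: (110−20)/110 = 0.8182; (110−30)/110 = 0.7273; (110−40)/110 = 0.6364; (110−100)/110 = 0.0909.
Squared: 0.6694; 0.5289; 0.4050; 0.0083.
Sum = 1.611570; P₂ = 1.611570 / 9 = 0.1791.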